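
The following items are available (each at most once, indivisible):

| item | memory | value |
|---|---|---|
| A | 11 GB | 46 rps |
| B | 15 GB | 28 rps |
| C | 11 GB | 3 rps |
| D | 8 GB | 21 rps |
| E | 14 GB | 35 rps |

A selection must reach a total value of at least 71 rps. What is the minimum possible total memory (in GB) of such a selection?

Subsets with value ≥ 71, sorted by total memory:
- A+E: memory 25, value 81
- A+B: memory 26, value 74
Minimum memory: 25 GB.

25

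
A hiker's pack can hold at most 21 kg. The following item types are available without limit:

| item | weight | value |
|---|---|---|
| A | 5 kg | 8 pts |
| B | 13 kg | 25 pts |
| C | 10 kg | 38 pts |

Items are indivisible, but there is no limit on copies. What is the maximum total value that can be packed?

76 pts

Best value-per-unit is C at 38/10, and filling with it alone uses weight 2×10=20. No mix of the others beats 2×38 = 76.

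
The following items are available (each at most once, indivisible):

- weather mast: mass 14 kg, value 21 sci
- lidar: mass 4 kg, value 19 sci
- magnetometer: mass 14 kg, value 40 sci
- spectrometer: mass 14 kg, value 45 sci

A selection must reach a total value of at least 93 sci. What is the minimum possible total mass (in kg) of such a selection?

Subsets with value ≥ 93, sorted by total mass:
- lidar+magnetometer+spectrometer: mass 32, value 104
- weather mast+magnetometer+spectrometer: mass 42, value 106
- weather mast+lidar+magnetometer+spectrometer: mass 46, value 125
Minimum mass: 32 kg.

32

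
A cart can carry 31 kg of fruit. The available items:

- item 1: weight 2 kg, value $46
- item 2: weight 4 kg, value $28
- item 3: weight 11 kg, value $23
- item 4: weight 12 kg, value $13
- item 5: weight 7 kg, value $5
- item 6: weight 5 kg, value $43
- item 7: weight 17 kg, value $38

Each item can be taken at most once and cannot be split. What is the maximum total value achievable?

Check high-value combinations within 31 kg:
- item 1+item 2+item 6+item 7: weight 2+4+5+17=28, value 46+28+43+38=155
- item 1+item 2+item 3+item 5+item 6: weight 2+4+11+7+5=29, value 46+28+23+5+43=145
- item 1+item 2+item 3+item 6: weight 2+4+11+5=22, value 46+28+23+43=140
- item 1+item 2+item 4+item 5+item 6: weight 2+4+12+7+5=30, value 46+28+13+5+43=135
Best: $155.

$155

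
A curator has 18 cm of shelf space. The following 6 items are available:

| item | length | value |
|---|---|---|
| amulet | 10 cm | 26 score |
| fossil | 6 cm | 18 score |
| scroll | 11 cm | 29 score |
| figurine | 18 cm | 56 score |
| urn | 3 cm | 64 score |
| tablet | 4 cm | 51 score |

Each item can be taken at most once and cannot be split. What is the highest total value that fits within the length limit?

This is a 0/1 knapsack; check combinations near the capacity.
- scroll+urn+tablet: length 11+3+4=18, value 29+64+51=144
- amulet+urn+tablet: length 10+3+4=17, value 26+64+51=141
- fossil+urn+tablet: length 6+3+4=13, value 18+64+51=133
- urn+tablet: length 3+4=7, value 64+51=115
Best: 144 score.

144 score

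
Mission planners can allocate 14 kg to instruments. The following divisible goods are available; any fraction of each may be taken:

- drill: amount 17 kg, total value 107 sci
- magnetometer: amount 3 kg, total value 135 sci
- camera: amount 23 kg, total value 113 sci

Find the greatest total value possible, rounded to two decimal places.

Take in order of value per unit:
- magnetometer (135/3 per unit): all 3 → value 135, running total 135.00
- drill (107/17 per unit): 11 of 17 → value 11×107/17 = 69.2353, running total 204.24
Total 204.24.

204.24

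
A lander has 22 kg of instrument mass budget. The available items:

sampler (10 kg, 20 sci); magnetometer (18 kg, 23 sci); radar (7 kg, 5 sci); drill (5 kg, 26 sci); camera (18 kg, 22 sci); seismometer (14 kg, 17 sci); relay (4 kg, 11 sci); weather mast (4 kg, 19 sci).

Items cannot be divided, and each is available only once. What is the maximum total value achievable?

Check high-value combinations within 22 kg:
- sampler+drill+weather mast: mass 10+5+4=19, value 20+26+19=65
- radar+drill+relay+weather mast: mass 7+5+4+4=20, value 5+26+11+19=61
- sampler+drill+relay: mass 10+5+4=19, value 20+26+11=57
Best: 65 sci.

65 sci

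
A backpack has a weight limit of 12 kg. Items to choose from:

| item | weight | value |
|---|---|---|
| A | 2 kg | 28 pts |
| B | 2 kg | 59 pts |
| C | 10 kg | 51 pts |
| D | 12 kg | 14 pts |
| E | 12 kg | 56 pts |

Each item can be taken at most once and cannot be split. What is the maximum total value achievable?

110 pts

Check high-value combinations within 12 kg:
- B+C: weight 2+10=12, value 59+51=110
- A+B: weight 2+2=4, value 28+59=87
- A+C: weight 2+10=12, value 28+51=79
- B: weight 2, value 59
- E: weight 12, value 56
Best: 110 pts.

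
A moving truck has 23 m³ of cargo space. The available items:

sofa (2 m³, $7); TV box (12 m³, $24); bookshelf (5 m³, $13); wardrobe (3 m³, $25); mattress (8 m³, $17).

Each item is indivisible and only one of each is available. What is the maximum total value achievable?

$69

Check high-value combinations within 23 m³:
- sofa+TV box+bookshelf+wardrobe: volume 2+12+5+3=22, value 7+24+13+25=69
- TV box+wardrobe+mattress: volume 12+3+8=23, value 24+25+17=66
- sofa+bookshelf+wardrobe+mattress: volume 2+5+3+8=18, value 7+13+25+17=62
- TV box+bookshelf+wardrobe: volume 12+5+3=20, value 24+13+25=62
- sofa+TV box+wardrobe: volume 2+12+3=17, value 7+24+25=56
Best: $69.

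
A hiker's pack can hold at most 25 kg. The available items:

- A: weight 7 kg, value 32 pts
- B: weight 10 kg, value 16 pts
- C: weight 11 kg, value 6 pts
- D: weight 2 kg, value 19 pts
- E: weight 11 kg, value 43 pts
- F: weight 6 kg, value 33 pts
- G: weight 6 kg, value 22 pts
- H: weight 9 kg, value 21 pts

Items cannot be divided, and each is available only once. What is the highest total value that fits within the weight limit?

117 pts

This is a 0/1 knapsack; check combinations near the capacity.
- D+E+F+G: weight 2+11+6+6=25, value 19+43+33+22=117
- A+E+F: weight 7+11+6=24, value 32+43+33=108
- A+D+F+G: weight 7+2+6+6=21, value 32+19+33+22=106
- A+D+F+H: weight 7+2+6+9=24, value 32+19+33+21=105
Best: 117 pts.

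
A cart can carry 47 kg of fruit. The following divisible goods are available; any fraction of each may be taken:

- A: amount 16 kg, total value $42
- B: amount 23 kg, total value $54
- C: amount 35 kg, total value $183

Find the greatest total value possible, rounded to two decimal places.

Take in order of value per unit:
- C (183/35 per unit): all 35 → value 183, running total 183.00
- A (42/16 per unit): 12 of 16 → value 12×42/16 = 31.5000, running total 214.50
Total 214.50.

214.50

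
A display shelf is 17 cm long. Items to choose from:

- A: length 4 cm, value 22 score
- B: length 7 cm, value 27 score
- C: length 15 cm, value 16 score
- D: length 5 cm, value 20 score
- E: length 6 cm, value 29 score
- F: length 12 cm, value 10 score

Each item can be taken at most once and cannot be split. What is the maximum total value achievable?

78 score

Check high-value combinations within 17 cm:
- A+B+E: length 4+7+6=17, value 22+27+29=78
- A+D+E: length 4+5+6=15, value 22+20+29=71
- A+B+D: length 4+7+5=16, value 22+27+20=69
Best: 78 score.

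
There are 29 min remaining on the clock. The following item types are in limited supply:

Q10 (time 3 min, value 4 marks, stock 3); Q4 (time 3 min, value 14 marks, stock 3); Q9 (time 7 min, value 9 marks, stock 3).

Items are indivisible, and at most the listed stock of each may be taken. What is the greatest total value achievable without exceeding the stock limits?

68 marks

Best selections within time 29 and stock limits:
- 2×Q10 + 3×Q4 + 2×Q9: time 29, value 68
- 1×Q10 + 3×Q4 + 2×Q9: time 26, value 64
Best: 68 marks.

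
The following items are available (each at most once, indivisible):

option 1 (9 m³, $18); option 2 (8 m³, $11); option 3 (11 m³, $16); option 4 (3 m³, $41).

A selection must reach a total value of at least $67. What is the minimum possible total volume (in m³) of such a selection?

Subsets with value ≥ 67, sorted by total volume:
- option 1+option 2+option 4: volume 20, value 70
- option 2+option 3+option 4: volume 22, value 68
Minimum volume: 20 m³.

20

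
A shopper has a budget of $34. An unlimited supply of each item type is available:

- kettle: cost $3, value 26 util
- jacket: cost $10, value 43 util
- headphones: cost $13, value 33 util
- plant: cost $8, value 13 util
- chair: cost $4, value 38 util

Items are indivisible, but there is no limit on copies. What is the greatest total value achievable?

Best value-per-unit is chair at 38/4; filling with it alone gives 8×38 = 304.
Optimal mix: 2×kettle + 7×chair → cost 34, value 318.

318 util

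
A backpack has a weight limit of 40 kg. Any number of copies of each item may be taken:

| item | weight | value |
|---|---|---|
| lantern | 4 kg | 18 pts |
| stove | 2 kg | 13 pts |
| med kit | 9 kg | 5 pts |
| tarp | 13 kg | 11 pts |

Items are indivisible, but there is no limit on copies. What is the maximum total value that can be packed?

260 pts

Best value-per-unit is stove at 13/2, and filling with it alone uses weight 20×2=40. No mix of the others beats 20×13 = 260.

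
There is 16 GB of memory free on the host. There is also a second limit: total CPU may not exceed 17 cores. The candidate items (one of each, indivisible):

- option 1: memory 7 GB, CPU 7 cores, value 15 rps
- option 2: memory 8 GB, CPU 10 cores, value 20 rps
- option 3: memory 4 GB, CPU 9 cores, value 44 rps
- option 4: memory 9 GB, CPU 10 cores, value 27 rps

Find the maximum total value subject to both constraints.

Feasible sets respecting both limits:
- option 1+option 3: memory 11, CPU 16, value 59
- option 3: memory 4, CPU 9, value 44
- option 1+option 4: memory 16, CPU 17, value 42
Best: 59 rps.

59 rps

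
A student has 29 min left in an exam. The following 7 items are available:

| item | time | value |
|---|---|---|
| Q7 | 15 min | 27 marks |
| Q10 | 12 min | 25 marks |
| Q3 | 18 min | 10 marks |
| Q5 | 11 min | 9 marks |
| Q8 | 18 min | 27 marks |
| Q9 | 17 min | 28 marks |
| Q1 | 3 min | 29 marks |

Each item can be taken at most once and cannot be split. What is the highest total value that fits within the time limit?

65 marks

Check high-value combinations within 29 min:
- Q7+Q5+Q1: time 15+11+3=29, value 27+9+29=65
- Q10+Q5+Q1: time 12+11+3=26, value 25+9+29=63
- Q9+Q1: time 17+3=20, value 28+29=57
- Q7+Q1: time 15+3=18, value 27+29=56
- Q8+Q1: time 18+3=21, value 27+29=56
Best: 65 marks.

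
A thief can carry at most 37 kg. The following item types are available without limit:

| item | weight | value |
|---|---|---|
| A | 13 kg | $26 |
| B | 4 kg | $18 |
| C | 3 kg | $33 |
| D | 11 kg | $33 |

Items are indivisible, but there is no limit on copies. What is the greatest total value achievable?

Best value-per-unit is C at 33/3, and filling with it alone uses weight 12×3=36. No mix of the others beats 12×33 = 396.

$396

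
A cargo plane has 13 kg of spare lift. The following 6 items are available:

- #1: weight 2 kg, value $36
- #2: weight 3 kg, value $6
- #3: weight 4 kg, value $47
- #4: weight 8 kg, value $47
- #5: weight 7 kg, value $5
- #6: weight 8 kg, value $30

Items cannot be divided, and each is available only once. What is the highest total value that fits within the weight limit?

$94

Check high-value combinations within 13 kg:
- #3+#4: weight 4+8=12, value 47+47=94
- #1+#2+#3: weight 2+3+4=9, value 36+6+47=89
- #1+#2+#4: weight 2+3+8=13, value 36+6+47=89
- #1+#3+#5: weight 2+4+7=13, value 36+47+5=88
- #1+#3: weight 2+4=6, value 36+47=83
Best: $94.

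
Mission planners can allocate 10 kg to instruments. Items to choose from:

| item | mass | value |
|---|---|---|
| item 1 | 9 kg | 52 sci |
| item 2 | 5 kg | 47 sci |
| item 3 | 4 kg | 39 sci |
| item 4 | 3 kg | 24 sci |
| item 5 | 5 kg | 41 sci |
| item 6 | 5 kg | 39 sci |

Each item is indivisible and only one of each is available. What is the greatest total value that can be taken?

Check high-value combinations within 10 kg:
- item 2+item 5: mass 5+5=10, value 47+41=88
- item 2+item 3: mass 5+4=9, value 47+39=86
- item 2+item 6: mass 5+5=10, value 47+39=86
- item 3+item 5: mass 4+5=9, value 39+41=80
- item 5+item 6: mass 5+5=10, value 41+39=80
Best: 88 sci.

88 sci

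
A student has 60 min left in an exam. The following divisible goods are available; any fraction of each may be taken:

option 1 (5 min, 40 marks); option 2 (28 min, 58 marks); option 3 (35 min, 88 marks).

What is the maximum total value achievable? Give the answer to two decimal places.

169.43

Take in order of value per unit:
- option 1 (40/5 per unit): all 5 → value 40, running total 40.00
- option 3 (88/35 per unit): all 35 → value 88, running total 128.00
- option 2 (58/28 per unit): 20 of 28 → value 20×58/28 = 41.4286, running total 169.43
Total 169.43.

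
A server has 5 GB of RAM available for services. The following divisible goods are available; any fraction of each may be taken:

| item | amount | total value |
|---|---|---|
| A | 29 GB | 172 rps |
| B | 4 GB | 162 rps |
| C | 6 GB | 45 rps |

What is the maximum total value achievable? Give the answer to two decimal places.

169.50

Take in order of value per unit:
- B (162/4 per unit): all 4 → value 162, running total 162.00
- C (45/6 per unit): 1 of 6 → value 1×45/6 = 7.5000, running total 169.50
Total 169.50.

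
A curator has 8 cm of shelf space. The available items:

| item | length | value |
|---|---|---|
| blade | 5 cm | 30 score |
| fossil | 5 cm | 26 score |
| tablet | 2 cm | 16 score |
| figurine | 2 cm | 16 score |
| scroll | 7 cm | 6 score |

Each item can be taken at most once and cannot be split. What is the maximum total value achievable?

Check high-value combinations within 8 cm:
- blade+tablet: length 5+2=7, value 30+16=46
- blade+figurine: length 5+2=7, value 30+16=46
- fossil+tablet: length 5+2=7, value 26+16=42
- fossil+figurine: length 5+2=7, value 26+16=42
Best: 46 score.

46 score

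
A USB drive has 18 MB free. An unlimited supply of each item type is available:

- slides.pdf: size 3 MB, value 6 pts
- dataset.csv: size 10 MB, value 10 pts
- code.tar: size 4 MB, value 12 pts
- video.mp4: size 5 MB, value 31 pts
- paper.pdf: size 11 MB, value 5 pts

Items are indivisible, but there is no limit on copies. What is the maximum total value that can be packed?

Best value-per-unit is video.mp4 at 31/5; filling with it alone gives 3×31 = 93.
Optimal mix: 1×slides.pdf + 3×video.mp4 → size 18, value 99.

99 pts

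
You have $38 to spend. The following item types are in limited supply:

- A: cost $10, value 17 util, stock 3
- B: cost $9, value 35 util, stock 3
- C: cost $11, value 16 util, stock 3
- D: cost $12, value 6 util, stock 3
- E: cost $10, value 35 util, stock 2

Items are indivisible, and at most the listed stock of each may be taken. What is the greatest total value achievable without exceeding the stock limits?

140 util

Top feasible selections:
- 3×B + 1×E: cost 37, value 140
- 2×B + 2×E: cost 38, value 140
Best: 140 util.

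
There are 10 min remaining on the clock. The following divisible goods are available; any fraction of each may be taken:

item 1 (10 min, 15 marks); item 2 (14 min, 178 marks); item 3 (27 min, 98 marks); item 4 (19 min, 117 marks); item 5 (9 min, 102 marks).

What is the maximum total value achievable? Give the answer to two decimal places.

Take in order of value per unit:
- item 2 (178/14 per unit): 10 of 14 → value 10×178/14 = 127.1429, running total 127.14
Total 127.14.

127.14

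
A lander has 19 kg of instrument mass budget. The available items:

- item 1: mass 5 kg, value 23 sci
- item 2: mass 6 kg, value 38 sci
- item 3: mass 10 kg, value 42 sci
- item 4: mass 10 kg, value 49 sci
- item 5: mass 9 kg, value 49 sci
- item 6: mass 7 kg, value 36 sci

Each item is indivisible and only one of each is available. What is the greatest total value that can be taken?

98 sci

Check high-value combinations within 19 kg:
- item 4+item 5: mass 10+9=19, value 49+49=98
- item 1+item 2+item 6: mass 5+6+7=18, value 23+38+36=97
- item 3+item 5: mass 10+9=19, value 42+49=91
- item 2+item 5: mass 6+9=15, value 38+49=87
Best: 98 sci.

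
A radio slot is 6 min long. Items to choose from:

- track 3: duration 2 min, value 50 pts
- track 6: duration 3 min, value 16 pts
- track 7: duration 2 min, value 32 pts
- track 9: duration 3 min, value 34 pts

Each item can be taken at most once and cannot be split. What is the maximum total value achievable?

84 pts

Check high-value combinations within 6 min:
- track 3+track 9: duration 2+3=5, value 50+34=84
- track 3+track 7: duration 2+2=4, value 50+32=82
- track 3+track 6: duration 2+3=5, value 50+16=66
Best: 84 pts.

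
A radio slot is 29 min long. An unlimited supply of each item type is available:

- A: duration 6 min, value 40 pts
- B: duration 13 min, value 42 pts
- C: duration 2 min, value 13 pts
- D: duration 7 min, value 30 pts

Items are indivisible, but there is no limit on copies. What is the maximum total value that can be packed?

186 pts

Best value-per-unit is A at 40/6; filling with it alone gives 4×40 = 160.
Optimal mix: 4×A + 2×C → duration 28, value 186.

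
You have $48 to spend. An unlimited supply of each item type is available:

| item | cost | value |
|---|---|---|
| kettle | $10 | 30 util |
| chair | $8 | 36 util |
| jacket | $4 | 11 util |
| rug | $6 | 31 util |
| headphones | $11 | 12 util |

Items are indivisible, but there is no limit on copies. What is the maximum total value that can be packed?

Best value-per-unit is rug at 31/6, and filling with it alone uses cost 8×6=48. No mix of the others beats 8×31 = 248.

248 util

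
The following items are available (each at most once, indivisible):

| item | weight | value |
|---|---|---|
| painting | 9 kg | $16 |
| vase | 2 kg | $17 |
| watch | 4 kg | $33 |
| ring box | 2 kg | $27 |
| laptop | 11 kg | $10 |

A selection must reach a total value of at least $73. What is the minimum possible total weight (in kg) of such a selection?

Subsets with value ≥ 73, sorted by total weight:
- vase+watch+ring box: weight 8, value 77
- painting+watch+ring box: weight 15, value 76
Minimum weight: 8 kg.

8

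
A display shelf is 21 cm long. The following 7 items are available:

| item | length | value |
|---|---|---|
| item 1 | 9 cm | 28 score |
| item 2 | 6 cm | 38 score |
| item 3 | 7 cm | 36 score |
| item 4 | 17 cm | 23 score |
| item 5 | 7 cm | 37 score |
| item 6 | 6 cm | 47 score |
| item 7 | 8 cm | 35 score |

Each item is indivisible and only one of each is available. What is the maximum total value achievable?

Check high-value combinations within 21 cm:
- item 2+item 5+item 6: length 6+7+6=19, value 38+37+47=122
- item 2+item 3+item 6: length 6+7+6=19, value 38+36+47=121
- item 3+item 5+item 6: length 7+7+6=20, value 36+37+47=120
- item 2+item 6+item 7: length 6+6+8=20, value 38+47+35=120
Best: 122 score.

122 score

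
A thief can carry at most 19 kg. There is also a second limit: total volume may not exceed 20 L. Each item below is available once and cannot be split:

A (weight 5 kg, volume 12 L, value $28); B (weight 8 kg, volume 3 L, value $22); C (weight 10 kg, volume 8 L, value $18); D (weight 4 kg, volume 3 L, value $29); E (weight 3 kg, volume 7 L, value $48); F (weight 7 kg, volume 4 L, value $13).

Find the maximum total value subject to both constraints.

Feasible sets respecting both limits:
- B+D+E: weight 15, volume 13, value 99
- C+D+E: weight 17, volume 18, value 95
- D+E+F: weight 14, volume 14, value 90
- B+E+F: weight 18, volume 14, value 83
Best: $99.

$99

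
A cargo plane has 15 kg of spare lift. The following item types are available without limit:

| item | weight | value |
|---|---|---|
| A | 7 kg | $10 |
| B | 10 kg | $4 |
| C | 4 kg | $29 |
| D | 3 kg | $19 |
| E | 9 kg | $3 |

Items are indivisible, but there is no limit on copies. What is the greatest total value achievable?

$106

Best value-per-unit is C at 29/4; filling with it alone gives 3×29 = 87.
Optimal mix: 3×C + 1×D → weight 15, value 106.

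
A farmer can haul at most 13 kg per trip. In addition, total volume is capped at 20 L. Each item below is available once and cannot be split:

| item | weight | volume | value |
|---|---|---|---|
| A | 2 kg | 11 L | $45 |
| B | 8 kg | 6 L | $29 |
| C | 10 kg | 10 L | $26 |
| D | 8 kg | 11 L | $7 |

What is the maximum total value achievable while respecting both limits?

Feasible sets respecting both limits:
- A+B: weight 10, volume 17, value 74
- A: weight 2, volume 11, value 45
- B: weight 8, volume 6, value 29
- C: weight 10, volume 10, value 26
Best: $74.

$74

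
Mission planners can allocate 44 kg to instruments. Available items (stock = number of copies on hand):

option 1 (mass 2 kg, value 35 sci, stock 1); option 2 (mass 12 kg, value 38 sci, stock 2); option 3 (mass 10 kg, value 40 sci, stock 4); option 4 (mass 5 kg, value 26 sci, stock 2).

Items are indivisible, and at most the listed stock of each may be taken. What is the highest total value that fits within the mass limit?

Best selections within mass 44 and stock limits:
- 1×option 1 + 3×option 3 + 2×option 4: mass 42, value 207
- 1×option 1 + 1×option 2 + 2×option 3 + 2×option 4: mass 44, value 205
Best: 207 sci.

207 sci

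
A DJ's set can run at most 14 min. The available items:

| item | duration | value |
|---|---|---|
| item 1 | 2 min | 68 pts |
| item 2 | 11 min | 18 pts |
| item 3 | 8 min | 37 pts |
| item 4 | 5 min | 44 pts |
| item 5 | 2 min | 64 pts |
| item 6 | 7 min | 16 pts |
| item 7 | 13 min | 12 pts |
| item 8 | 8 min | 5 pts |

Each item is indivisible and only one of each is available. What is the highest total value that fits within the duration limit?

Check high-value combinations within 14 min:
- item 1+item 4+item 5: duration 2+5+2=9, value 68+44+64=176
- item 1+item 3+item 5: duration 2+8+2=12, value 68+37+64=169
- item 1+item 5+item 6: duration 2+2+7=11, value 68+64+16=148
- item 1+item 5+item 8: duration 2+2+8=12, value 68+64+5=137
- item 1+item 5: duration 2+2=4, value 68+64=132
Best: 176 pts.

176 pts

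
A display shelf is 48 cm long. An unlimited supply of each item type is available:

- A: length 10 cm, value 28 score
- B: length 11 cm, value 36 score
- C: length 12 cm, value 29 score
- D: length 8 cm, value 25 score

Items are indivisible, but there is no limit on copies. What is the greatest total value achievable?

Best value-per-unit is B at 36/11; filling with it alone gives 4×36 = 144.
Optimal mix: 1×A + 2×B + 2×D → length 48, value 150.

150 score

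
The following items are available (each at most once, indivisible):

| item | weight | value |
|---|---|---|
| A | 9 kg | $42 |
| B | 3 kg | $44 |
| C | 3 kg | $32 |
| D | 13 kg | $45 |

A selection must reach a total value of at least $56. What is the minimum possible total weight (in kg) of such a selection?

Subsets with value ≥ 56, sorted by total weight:
- B+C: weight 6, value 76
- A+B: weight 12, value 86
Minimum weight: 6 kg.

6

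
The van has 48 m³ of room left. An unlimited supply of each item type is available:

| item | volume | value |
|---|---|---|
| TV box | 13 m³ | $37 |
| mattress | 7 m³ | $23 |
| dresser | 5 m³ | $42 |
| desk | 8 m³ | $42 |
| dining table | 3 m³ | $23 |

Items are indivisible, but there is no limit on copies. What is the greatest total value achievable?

Best value-per-unit is dresser at 42/5; filling with it alone gives 9×42 = 378.
Optimal mix: 9×dresser + 1×dining table → volume 48, value 401.

$401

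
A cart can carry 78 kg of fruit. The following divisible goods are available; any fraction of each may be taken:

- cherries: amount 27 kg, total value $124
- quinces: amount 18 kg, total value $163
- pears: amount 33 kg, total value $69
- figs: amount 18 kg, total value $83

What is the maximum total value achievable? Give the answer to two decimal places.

Take in order of value per unit:
- quinces (163/18 per unit): all 18 → value 163, running total 163.00
- figs (83/18 per unit): all 18 → value 83, running total 246.00
- cherries (124/27 per unit): all 27 → value 124, running total 370.00
- pears (69/33 per unit): 15 of 33 → value 15×69/33 = 31.3636, running total 401.36
Total 401.36.

401.36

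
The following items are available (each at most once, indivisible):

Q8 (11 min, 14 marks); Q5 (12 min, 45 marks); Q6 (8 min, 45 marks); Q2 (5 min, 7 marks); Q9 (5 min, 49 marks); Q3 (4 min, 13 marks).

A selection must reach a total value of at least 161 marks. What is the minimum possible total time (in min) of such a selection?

40

Subsets with value ≥ 161, sorted by total time:
- Q8+Q5+Q6+Q9+Q3: time 40, value 166
- Q8+Q5+Q6+Q2+Q9+Q3: time 45, value 173
Minimum time: 40 min.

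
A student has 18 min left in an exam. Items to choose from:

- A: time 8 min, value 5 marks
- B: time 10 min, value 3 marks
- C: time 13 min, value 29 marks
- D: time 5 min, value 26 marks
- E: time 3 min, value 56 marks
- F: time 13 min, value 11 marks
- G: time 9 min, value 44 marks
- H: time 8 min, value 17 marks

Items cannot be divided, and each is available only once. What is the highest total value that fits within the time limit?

126 marks

Check high-value combinations within 18 min:
- D+E+G: time 5+3+9=17, value 26+56+44=126
- E+G: time 3+9=12, value 56+44=100
- D+E+H: time 5+3+8=16, value 26+56+17=99
- A+D+E: time 8+5+3=16, value 5+26+56=87
- C+E: time 13+3=16, value 29+56=85
Best: 126 marks.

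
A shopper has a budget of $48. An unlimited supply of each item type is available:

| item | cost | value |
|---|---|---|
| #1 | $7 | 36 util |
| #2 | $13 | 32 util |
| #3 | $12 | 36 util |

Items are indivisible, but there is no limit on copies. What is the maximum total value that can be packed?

216 util

Best value-per-unit is #1 at 36/7, and filling with it alone uses cost 6×7=42. No mix of the others beats 6×36 = 216.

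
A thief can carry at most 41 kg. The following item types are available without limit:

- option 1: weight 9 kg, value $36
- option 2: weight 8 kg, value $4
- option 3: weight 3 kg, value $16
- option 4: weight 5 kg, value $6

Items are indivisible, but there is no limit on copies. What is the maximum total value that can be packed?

$208

Best value-per-unit is option 3 at 16/3, and filling with it alone uses weight 13×3=39. No mix of the others beats 13×16 = 208.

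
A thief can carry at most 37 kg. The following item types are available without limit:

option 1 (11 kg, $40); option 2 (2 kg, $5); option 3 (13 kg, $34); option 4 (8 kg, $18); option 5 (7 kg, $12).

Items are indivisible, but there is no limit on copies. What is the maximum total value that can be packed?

Best value-per-unit is option 1 at 40/11; filling with it alone gives 3×40 = 120.
Optimal mix: 3×option 1 + 2×option 2 → weight 37, value 130.

$130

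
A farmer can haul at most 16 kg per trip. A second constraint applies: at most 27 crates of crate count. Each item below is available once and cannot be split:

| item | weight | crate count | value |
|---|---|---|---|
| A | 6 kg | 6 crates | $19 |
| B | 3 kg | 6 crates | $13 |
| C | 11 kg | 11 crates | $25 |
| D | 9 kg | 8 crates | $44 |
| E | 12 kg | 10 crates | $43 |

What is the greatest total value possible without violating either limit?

$63

Feasible sets respecting both limits:
- A+D: weight 15, crate count 14, value 63
- B+D: weight 12, crate count 14, value 57
- B+E: weight 15, crate count 16, value 56
- D: weight 9, crate count 8, value 44
Best: $63.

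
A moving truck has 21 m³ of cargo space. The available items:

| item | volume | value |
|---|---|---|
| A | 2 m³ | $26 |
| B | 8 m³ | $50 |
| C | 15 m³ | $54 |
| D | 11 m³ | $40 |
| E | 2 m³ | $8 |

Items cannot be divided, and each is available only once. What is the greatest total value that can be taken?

Check high-value combinations within 21 m³:
- A+B+D: volume 2+8+11=21, value 26+50+40=116
- B+D+E: volume 8+11+2=21, value 50+40+8=98
- B+D: volume 8+11=19, value 50+40=90
- A+C+E: volume 2+15+2=19, value 26+54+8=88
- A+B+E: volume 2+8+2=12, value 26+50+8=84
Best: $116.

$116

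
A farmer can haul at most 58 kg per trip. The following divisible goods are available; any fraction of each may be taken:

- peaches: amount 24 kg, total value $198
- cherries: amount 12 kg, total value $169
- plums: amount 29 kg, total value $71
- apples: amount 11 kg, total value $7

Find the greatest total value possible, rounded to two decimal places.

Take in order of value per unit:
- cherries (169/12 per unit): all 12 → value 169, running total 169.00
- peaches (198/24 per unit): all 24 → value 198, running total 367.00
- plums (71/29 per unit): 22 of 29 → value 22×71/29 = 53.8621, running total 420.86
Total 420.86.

420.86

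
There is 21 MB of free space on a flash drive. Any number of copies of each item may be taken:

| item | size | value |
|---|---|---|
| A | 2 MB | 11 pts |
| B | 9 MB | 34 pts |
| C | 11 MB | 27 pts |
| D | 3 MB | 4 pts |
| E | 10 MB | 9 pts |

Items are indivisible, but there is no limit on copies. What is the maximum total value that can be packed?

Best value-per-unit is A at 11/2, and filling with it alone uses size 10×2=20. No mix of the others beats 10×11 = 110.

110 pts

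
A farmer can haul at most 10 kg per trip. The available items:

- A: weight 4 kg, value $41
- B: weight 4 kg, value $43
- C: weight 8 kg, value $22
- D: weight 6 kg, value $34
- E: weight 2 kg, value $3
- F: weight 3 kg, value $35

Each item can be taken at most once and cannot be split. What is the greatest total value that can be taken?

$87

Check high-value combinations within 10 kg:
- A+B+E: weight 4+4+2=10, value 41+43+3=87
- A+B: weight 4+4=8, value 41+43=84
- B+E+F: weight 4+2+3=9, value 43+3+35=81
- A+E+F: weight 4+2+3=9, value 41+3+35=79
Best: $87.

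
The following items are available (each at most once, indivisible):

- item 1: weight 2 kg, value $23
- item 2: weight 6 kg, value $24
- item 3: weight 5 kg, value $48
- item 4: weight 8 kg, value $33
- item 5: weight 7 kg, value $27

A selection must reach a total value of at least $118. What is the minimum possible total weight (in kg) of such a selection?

Subsets with value ≥ 118, sorted by total weight:
- item 1+item 2+item 3+item 5: weight 20, value 122
- item 1+item 2+item 3+item 4: weight 21, value 128
- item 1+item 3+item 4+item 5: weight 22, value 131
- item 2+item 3+item 4+item 5: weight 26, value 132
Minimum weight: 20 kg.

20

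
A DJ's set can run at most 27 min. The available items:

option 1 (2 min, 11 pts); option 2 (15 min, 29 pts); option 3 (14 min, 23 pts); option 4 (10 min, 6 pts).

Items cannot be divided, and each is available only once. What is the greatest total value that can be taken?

Check high-value combinations within 27 min:
- option 1+option 2+option 4: duration 2+15+10=27, value 11+29+6=46
- option 1+option 2: duration 2+15=17, value 11+29=40
- option 1+option 3+option 4: duration 2+14+10=26, value 11+23+6=40
- option 2+option 4: duration 15+10=25, value 29+6=35
Best: 46 pts.

46 pts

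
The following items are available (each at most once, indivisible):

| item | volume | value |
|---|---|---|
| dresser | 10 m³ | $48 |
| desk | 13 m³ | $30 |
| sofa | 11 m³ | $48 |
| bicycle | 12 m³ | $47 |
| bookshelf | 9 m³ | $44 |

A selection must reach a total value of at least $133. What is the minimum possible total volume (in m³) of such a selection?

Subsets with value ≥ 133, sorted by total volume:
- dresser+sofa+bookshelf: volume 30, value 140
- dresser+bicycle+bookshelf: volume 31, value 139
- sofa+bicycle+bookshelf: volume 32, value 139
Minimum volume: 30 m³.

30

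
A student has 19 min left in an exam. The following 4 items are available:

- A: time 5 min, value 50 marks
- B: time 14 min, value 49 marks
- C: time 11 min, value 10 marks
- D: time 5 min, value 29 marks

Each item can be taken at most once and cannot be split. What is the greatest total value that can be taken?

99 marks

Check high-value combinations within 19 min:
- A+B: time 5+14=19, value 50+49=99
- A+D: time 5+5=10, value 50+29=79
- B+D: time 14+5=19, value 49+29=78
Best: 99 marks.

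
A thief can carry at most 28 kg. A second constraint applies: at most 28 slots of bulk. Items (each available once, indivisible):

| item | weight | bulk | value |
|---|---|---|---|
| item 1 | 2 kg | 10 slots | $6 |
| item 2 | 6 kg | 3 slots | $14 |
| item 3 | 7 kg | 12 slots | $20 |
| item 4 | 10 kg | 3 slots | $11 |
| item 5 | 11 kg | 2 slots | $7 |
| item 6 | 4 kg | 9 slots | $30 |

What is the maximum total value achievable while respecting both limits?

$75

Feasible sets respecting both limits:
- item 2+item 3+item 4+item 6: weight 27, bulk 27, value 75
- item 2+item 3+item 5+item 6: weight 28, bulk 26, value 71
- item 2+item 3+item 6: weight 17, bulk 24, value 64
Best: $75.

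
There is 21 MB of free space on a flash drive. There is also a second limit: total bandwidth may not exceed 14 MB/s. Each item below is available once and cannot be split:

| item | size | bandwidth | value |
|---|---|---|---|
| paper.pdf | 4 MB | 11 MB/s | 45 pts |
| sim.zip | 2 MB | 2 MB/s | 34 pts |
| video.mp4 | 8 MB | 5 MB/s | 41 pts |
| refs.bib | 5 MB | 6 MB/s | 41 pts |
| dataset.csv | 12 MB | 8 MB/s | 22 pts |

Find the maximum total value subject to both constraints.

Feasible sets respecting both limits:
- sim.zip+video.mp4+refs.bib: size 15, bandwidth 13, value 116
- video.mp4+refs.bib: size 13, bandwidth 11, value 82
- paper.pdf+sim.zip: size 6, bandwidth 13, value 79
- sim.zip+video.mp4: size 10, bandwidth 7, value 75
Best: 116 pts.

116 pts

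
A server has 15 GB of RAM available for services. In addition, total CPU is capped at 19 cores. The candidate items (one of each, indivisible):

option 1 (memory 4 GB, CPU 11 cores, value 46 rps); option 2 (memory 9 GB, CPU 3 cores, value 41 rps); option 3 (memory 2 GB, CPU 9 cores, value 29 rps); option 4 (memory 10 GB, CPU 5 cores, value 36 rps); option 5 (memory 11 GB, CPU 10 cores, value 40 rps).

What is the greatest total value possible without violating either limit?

Feasible sets respecting both limits:
- option 1+option 2: memory 13, CPU 14, value 87
- option 1+option 4: memory 14, CPU 16, value 82
- option 2+option 3: memory 11, CPU 12, value 70
- option 3+option 5: memory 13, CPU 19, value 69
Best: 87 rps.

87 rps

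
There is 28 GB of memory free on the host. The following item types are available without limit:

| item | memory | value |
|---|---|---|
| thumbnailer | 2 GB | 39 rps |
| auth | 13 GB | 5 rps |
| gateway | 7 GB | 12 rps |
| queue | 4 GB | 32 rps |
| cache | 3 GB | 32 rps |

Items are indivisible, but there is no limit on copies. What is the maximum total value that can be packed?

546 rps

Best value-per-unit is thumbnailer at 39/2, and filling with it alone uses memory 14×2=28. No mix of the others beats 14×39 = 546.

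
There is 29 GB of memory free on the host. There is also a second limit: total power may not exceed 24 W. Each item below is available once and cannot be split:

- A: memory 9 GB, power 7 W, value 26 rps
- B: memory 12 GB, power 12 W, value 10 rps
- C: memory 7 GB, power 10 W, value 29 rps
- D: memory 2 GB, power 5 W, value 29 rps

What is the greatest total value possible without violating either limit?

84 rps

Feasible sets respecting both limits:
- A+C+D: memory 18, power 22, value 84
- A+B+D: memory 23, power 24, value 65
- C+D: memory 9, power 15, value 58
- A+C: memory 16, power 17, value 55
Best: 84 rps.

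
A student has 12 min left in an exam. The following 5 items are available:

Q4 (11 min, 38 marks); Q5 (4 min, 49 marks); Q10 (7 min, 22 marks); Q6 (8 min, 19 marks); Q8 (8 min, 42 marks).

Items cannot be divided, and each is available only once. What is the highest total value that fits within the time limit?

Check high-value combinations within 12 min:
- Q5+Q8: time 4+8=12, value 49+42=91
- Q5+Q10: time 4+7=11, value 49+22=71
- Q5+Q6: time 4+8=12, value 49+19=68
- Q5: time 4, value 49
- Q8: time 8, value 42
Best: 91 marks.

91 marks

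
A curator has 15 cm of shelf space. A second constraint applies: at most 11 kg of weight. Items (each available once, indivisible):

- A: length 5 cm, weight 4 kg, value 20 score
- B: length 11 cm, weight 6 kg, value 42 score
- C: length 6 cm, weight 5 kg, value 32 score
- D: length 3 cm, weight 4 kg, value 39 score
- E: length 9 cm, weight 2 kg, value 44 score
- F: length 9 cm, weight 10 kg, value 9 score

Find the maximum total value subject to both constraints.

83 score

Feasible sets respecting both limits:
- D+E: length 12, weight 6, value 83
- B+D: length 14, weight 10, value 81
- C+E: length 15, weight 7, value 76
- C+D: length 9, weight 9, value 71
Best: 83 score.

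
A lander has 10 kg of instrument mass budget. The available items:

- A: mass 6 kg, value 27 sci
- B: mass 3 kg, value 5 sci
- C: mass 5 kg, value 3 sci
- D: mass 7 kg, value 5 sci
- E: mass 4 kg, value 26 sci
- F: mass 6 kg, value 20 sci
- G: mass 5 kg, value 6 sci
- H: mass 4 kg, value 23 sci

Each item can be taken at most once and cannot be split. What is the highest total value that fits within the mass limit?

53 sci

Check high-value combinations within 10 kg:
- A+E: mass 6+4=10, value 27+26=53
- A+H: mass 6+4=10, value 27+23=50
- E+H: mass 4+4=8, value 26+23=49
- E+F: mass 4+6=10, value 26+20=46
- F+H: mass 6+4=10, value 20+23=43
Best: 53 sci.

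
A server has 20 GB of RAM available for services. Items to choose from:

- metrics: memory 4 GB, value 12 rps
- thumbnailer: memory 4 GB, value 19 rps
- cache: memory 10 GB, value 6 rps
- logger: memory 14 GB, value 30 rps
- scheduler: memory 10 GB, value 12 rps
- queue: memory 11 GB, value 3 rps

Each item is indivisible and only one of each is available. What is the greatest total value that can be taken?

This is a 0/1 knapsack; check combinations near the capacity.
- thumbnailer+logger: memory 4+14=18, value 19+30=49
- metrics+thumbnailer+scheduler: memory 4+4+10=18, value 12+19+12=43
- metrics+logger: memory 4+14=18, value 12+30=42
- metrics+thumbnailer+cache: memory 4+4+10=18, value 12+19+6=37
Best: 49 rps.

49 rps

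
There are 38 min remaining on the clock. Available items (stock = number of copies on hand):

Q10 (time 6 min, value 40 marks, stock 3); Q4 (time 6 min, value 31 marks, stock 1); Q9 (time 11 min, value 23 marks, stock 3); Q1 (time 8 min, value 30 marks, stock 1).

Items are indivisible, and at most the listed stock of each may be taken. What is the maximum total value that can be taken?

Best selections within time 38 and stock limits:
- 3×Q10 + 1×Q4 + 1×Q1: time 32, value 181
- 3×Q10 + 1×Q4 + 1×Q9: time 35, value 174
- 3×Q10 + 1×Q9 + 1×Q1: time 37, value 173
- 2×Q10 + 1×Q4 + 1×Q9 + 1×Q1: time 37, value 164
Best: 181 marks.

181 marks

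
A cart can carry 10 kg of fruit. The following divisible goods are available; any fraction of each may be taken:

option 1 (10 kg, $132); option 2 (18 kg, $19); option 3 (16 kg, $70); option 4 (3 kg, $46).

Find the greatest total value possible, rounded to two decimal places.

Take in order of value per unit:
- option 4 (46/3 per unit): all 3 → value 46, running total 46.00
- option 1 (132/10 per unit): 7 of 10 → value 7×132/10 = 92.4000, running total 138.40
Total 138.40.

138.40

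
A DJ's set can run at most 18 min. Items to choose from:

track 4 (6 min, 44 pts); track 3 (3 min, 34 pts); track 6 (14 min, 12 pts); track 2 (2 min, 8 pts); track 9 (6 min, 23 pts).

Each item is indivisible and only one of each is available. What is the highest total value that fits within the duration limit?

109 pts

Check high-value combinations within 18 min:
- track 4+track 3+track 2+track 9: duration 6+3+2+6=17, value 44+34+8+23=109
- track 4+track 3+track 9: duration 6+3+6=15, value 44+34+23=101
- track 4+track 3+track 2: duration 6+3+2=11, value 44+34+8=86
- track 4+track 3: duration 6+3=9, value 44+34=78
- track 4+track 2+track 9: duration 6+2+6=14, value 44+8+23=75
Best: 109 pts.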